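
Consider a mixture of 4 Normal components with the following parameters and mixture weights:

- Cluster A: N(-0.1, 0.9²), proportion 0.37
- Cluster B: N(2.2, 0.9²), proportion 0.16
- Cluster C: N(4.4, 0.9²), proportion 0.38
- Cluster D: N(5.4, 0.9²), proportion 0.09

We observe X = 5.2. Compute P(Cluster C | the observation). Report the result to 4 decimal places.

Posterior ∝ prior × likelihood, so P(k | x) ∝ w_k f_k(x); normalise over all components.
Normal densities:
  p_A = 1.30682e-08
  p_B = 0.00171364
  p_C = 0.298603
  p_D = 0.432458
Unnormalised posteriors:
  w_A·p_A = 0.37 × 1.30682e-08 = 4.83523e-09
  w_B·p_B = 0.16 × 0.00171364 = 0.000274183
  w_C·p_C = 0.38 × 0.298603 = 0.113469
  w_D·p_D = 0.09 × 0.432458 = 0.0389212
Denominator: 4.83523e-09 + 0.000274183 + 0.113469 + 0.0389212 = 0.152665
Responsibility of Cluster C: 0.113469 / 0.152665 ≈ 0.7433

0.7433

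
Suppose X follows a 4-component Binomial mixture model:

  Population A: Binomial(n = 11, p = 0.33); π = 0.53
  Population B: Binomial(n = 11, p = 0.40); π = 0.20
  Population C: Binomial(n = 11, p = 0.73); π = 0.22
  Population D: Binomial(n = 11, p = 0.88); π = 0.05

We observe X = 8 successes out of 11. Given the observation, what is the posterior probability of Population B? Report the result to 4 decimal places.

The responsibility of component k is P(Z=k) f_k(x) divided by Σ_j P(Z=j) f_j(x).
Evaluate each component's likelihood at the observed value:
  p_A = 0.00697943
  p_B = 0.023357
  p_C = 0.261914
  p_D = 0.102539
Prior × likelihood for each component:
  P(Z=A)·p_A = 0.53 × 0.00697943 = 0.0036991
  P(Z=B)·p_B = 0.20 × 0.023357 = 0.00467141
  P(Z=C)·p_C = 0.22 × 0.261914 = 0.057621
  P(Z=D)·p_D = 0.05 × 0.102539 = 0.00512695
Marginal: 0.0036991 + 0.00467141 + 0.057621 + 0.00512695 = 0.0711185
Responsibility of Population B: 0.00467141 / 0.0711185 ≈ 0.0657

0.0657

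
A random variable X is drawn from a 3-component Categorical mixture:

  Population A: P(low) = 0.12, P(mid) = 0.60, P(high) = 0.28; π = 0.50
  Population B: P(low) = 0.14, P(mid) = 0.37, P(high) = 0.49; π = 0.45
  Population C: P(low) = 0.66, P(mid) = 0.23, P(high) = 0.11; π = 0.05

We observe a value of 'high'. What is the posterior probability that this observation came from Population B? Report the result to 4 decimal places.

0.6025

The responsibility of component k is π_k f_k(x) divided by Σ_j π_j f_j(x).
Categorical probabilities:
  p_A = 0.28
  p_B = 0.49
  p_C = 0.11
Multiply by the mixture weights:
  π_A·p_A = 0.50 × 0.28 = 0.14
  π_B·p_B = 0.45 × 0.49 = 0.2205
  π_C·p_C = 0.05 × 0.11 = 0.0055
Denominator: 0.14 + 0.2205 + 0.0055 = 0.366
So the posterior for Population B is 0.2205 / 0.366 ≈ 0.6025.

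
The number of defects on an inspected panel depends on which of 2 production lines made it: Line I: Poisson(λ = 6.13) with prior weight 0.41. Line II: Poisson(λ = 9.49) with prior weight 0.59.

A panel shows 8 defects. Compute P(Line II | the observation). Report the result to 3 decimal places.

P(component k | x) = P(Z=k)·f_k(x) / marginal(x), where marginal(x) = Σ_j P(Z=j)·f_j(x).
Poisson probabilities:
  f_I = 0.107631
  f_II = 0.123354
Weight by the priors:
  P(Z=I)·f_I = 0.41 × 0.107631 = 0.0441288
  P(Z=II)·f_II = 0.59 × 0.123354 = 0.0727791
Denominator: 0.0441288 + 0.0727791 = 0.116908
Responsibility of Line II: 0.0727791 / 0.116908 ≈ 0.623

0.623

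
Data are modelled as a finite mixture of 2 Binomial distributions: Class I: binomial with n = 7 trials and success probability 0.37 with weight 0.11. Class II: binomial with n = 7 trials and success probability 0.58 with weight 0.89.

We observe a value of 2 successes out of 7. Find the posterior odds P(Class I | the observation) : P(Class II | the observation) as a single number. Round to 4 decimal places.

0.3819

Only the two components matter; the odds are (π_i f_i(x)) / (π_j f_j(x)).
Evaluate each component's likelihood at the observed value:
  f_I = 0.285316
  f_II = 0.0923255
Posterior odds = (π_I·f_I) / (π_II·f_II) = (0.11·0.285316) / (0.89·0.0923255) = 0.0313847 / 0.0821697 ≈ 0.3819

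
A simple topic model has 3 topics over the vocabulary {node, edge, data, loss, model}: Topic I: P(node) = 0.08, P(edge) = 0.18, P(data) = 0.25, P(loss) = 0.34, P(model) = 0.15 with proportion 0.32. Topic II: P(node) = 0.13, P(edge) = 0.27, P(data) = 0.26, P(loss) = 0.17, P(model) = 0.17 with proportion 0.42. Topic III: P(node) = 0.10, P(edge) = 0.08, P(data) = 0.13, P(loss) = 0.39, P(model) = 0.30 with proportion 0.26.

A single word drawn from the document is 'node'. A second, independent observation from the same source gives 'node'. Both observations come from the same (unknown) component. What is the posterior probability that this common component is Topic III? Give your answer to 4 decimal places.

0.2214

The responsibility of component k is w_k f_k(x) divided by Σ_j w_j f_j(x).
Since both observations come from the same component, the likelihood for component k is f_k(x₁)·f_k(x₂).
  f_I = [P(node | comp) = 0.08] × [0.08] = 0.0064
  f_II = [P(node | comp) = 0.13] × [0.13] = 0.0169
  f_III = [P(node | comp) = 0.10] × [0.1] = 0.01
Weight by the priors:
  w_I·f_I = 0.32 × 0.0064 = 0.002048
  w_II·f_II = 0.42 × 0.0169 = 0.007098
  w_III·f_III = 0.26 × 0.01 = 0.0026
Evidence: 0.002048 + 0.007098 + 0.0026 = 0.011746
P(Topic III | x₁, x₂) = 0.0026 / 0.011746 ≈ 0.2214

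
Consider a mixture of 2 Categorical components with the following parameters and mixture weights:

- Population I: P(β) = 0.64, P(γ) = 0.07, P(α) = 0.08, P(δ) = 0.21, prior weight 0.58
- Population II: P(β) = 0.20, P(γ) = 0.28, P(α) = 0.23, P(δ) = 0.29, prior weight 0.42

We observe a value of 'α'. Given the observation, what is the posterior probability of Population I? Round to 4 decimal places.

0.3245

P(component k | x) = P(Z=k)·f_k(x) / marginal(x), where marginal(x) = Σ_j P(Z=j)·f_j(x).
Evaluate each component's likelihood at the observed value:
  L_I = P(α | comp) = 0.08
  L_II = P(α | comp) = 0.23
Prior × likelihood for each component:
  P(Z=I)·L_I = 0.58 × 0.08 = 0.0464
  P(Z=II)·L_II = 0.42 × 0.23 = 0.0966
Evidence: 0.0464 + 0.0966 = 0.143
So the posterior for Population I is 0.0464 / 0.143 ≈ 0.3245.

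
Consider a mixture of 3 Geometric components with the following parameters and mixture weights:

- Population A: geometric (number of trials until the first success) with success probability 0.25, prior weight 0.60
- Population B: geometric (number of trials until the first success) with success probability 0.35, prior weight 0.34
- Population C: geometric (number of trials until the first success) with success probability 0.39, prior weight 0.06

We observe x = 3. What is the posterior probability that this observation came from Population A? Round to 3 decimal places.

Apply Bayes' rule: the posterior for each component is proportional to its prior times its likelihood at x.
Component likelihoods at x = 3:
  p_A = 0.140625
  p_B = 0.147875
  p_C = 0.145119
Prior × likelihood for each component:
  π_A·p_A = 0.60 × 0.140625 = 0.084375
  π_B·p_B = 0.34 × 0.147875 = 0.0502775
  π_C·p_C = 0.06 × 0.145119 = 0.00870714
Sum: 0.084375 + 0.0502775 + 0.00870714 = 0.14336
P(Population A | x) ≈ 0.589

0.589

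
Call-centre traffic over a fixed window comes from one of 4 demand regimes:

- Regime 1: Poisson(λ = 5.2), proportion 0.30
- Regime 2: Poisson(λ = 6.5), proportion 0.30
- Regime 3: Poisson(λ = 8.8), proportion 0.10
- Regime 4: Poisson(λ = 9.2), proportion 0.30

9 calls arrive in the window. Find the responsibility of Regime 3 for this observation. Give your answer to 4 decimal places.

0.1444

P(component k | x) = P(Z=k)·f_k(x) / marginal(x), where marginal(x) = Σ_j P(Z=j)·f_j(x).
Evaluate each component's likelihood at the observed value:
  p_1 = e^(−5.2)·5.2^9/9! = 0.0422606
  p_2 = e^(−6.5)·6.5^9/9! = 0.085811
  p_3 = e^(−8.8)·8.8^9/9! = 0.131459
  p_4 = e^(−9.2)·9.2^9/9! = 0.131467
Weight by the priors:
  P(Z=1)·p_1 = 0.30 × 0.0422606 = 0.0126782
  P(Z=2)·p_2 = 0.30 × 0.085811 = 0.0257433
  P(Z=3)·p_3 = 0.10 × 0.131459 = 0.0131459
  P(Z=4)·p_4 = 0.30 × 0.131467 = 0.0394402
Normaliser: 0.0126782 + 0.0257433 + 0.0131459 + 0.0394402 = 0.0910076
Responsibility of Regime 3: 0.0131459 / 0.0910076 ≈ 0.1444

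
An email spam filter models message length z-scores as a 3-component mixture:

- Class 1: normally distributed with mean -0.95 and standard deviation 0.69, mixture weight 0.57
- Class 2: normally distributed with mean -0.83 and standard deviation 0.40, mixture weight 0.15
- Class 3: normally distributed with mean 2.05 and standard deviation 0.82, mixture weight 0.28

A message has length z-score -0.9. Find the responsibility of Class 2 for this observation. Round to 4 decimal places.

0.3094

Posterior ∝ prior × likelihood, so P(k | x) ∝ P(Z=k) f_k(x); normalise over all components.
Component likelihoods at x = -0.9:
  p_1 = 0.576661
  p_2 = 0.9822
  p_3 = 0.000752801
Prior × likelihood for each component:
  P(Z=1)·p_1 = 0.57 × 0.576661 = 0.328697
  P(Z=2)·p_2 = 0.15 × 0.9822 = 0.14733
  P(Z=3)·p_3 = 0.28 × 0.000752801 = 0.000210784
Sum: 0.328697 + 0.14733 + 0.000210784 = 0.476238
Responsibility of Class 2: 0.14733 / 0.476238 ≈ 0.3094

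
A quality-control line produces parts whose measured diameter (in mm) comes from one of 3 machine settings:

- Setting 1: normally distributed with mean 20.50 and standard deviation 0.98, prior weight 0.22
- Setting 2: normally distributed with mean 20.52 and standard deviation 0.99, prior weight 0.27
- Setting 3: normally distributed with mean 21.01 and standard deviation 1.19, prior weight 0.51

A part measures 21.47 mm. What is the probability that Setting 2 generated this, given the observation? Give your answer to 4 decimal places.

0.2433

By Bayes' theorem, P(k | x) = π_k f_k(x) / Σ_j π_j f_j(x).
Component likelihoods at x = 21.47 mm:
  f_1 = 0.249428
  f_2 = 0.254285
  f_3 = 0.311111
Unnormalised posteriors:
  π_1·f_1 = 0.22 × 0.249428 = 0.0548742
  π_2·f_2 = 0.27 × 0.254285 = 0.0686569
  π_3·f_3 = 0.51 × 0.311111 = 0.158667
Marginal: 0.0548742 + 0.0686569 + 0.158667 = 0.282198
P(Setting 2 | the observation) ≈ 0.2433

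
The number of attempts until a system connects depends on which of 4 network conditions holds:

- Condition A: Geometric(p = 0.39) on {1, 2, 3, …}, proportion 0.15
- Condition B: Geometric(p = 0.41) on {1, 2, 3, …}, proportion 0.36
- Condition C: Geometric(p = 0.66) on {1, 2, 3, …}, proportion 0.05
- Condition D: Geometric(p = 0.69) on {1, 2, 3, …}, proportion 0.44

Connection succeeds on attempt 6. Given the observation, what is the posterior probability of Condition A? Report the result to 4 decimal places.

The responsibility of component k is P(Z=k) f_k(x) divided by Σ_j P(Z=j) f_j(x).
Geometric probabilities:
  f_A = 0.39·(1−0.39)^5 = 0.39·0.0844596 = 0.0329393
  f_B = 0.41·(1−0.41)^5 = 0.41·0.0714924 = 0.0293119
  f_C = 0.66·(1−0.66)^5 = 0.66·0.00454354 = 0.00299874
  f_D = 0.69·(1−0.69)^5 = 0.69·0.00286292 = 0.00197541
Prior × likelihood for each component:
  P(Z=A)·f_A = 0.15 × 0.0329393 = 0.00494089
  P(Z=B)·f_B = 0.36 × 0.0293119 = 0.0105523
  P(Z=C)·f_C = 0.05 × 0.00299874 = 0.000149937
  P(Z=D)·f_D = 0.44 × 0.00197541 = 0.000869181
Marginal: 0.00494089 + 0.0105523 + 0.000149937 + 0.000869181 = 0.0165123
P(Condition A | data) ≈ 0.2992

0.2992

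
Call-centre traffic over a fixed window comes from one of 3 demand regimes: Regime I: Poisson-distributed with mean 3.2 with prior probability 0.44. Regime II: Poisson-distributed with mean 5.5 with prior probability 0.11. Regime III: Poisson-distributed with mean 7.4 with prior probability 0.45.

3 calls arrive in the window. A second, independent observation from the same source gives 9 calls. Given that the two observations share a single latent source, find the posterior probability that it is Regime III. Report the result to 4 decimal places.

0.6683

The responsibility of component k is π_k f_k(x) divided by Σ_j π_j f_j(x).
Since both observations come from the same component, the likelihood for component k is f_k(x₁)·f_k(x₂).
  f_I = [e^(−3.2)·3.2^3/3! = 0.222616] × [0.00395225] = 0.000879834
  f_II = [e^(−5.5)·5.5^3/3! = 0.113323] × [0.0518659] = 0.00587758
  f_III = [e^(−7.4)·7.4^3/3! = 0.0412824] × [0.112084] = 0.00462709
Prior × likelihood for each component:
  π_I·f_I = 0.44 × 0.000879834 = 0.000387127
  π_II·f_II = 0.11 × 0.00587758 = 0.000646534
  π_III·f_III = 0.45 × 0.00462709 = 0.00208219
Denominator: 0.000387127 + 0.000646534 + 0.00208219 = 0.00311585
P(Regime III | x₁,x₂) ≈ 0.6683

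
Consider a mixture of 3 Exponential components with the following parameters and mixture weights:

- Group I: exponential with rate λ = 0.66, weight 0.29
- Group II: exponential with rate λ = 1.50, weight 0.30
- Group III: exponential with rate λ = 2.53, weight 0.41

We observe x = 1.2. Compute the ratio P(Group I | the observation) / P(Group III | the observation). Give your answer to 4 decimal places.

1.7402

Since P(k|x) ∝ w_k f_k(x), the posterior odds are w_i f_i(x) / (w_j f_j(x)).
Exponential densities:
  p_I = 0.298939
  p_II = 0.247948
  p_III = 0.121507
Odds = (0.29/0.41) × (0.298939/0.121507) = 0.707317 × 2.46026 ≈ 1.7402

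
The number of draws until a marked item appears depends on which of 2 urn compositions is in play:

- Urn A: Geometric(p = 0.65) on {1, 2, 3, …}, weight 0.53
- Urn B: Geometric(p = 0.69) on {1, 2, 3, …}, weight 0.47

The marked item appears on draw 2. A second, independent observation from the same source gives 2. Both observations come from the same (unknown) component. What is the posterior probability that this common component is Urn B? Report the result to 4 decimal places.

0.4394

Apply Bayes' rule: the posterior for each component is proportional to its prior times its likelihood at x.
Since both observations come from the same component, the likelihood for component k is f_k(x₁)·f_k(x₂).
  f_A = [0.2275] × [0.2275] = 0.0517562
  f_B = [0.2139] × [0.2139] = 0.0457532
Unnormalised posteriors:
  π_A·f_A = 0.53 × 0.0517562 = 0.0274308
  π_B·f_B = 0.47 × 0.0457532 = 0.021504
Denominator: 0.0274308 + 0.021504 = 0.0489348
P(Urn B | x₁,x₂) = 0.021504 / 0.0489348 ≈ 0.4394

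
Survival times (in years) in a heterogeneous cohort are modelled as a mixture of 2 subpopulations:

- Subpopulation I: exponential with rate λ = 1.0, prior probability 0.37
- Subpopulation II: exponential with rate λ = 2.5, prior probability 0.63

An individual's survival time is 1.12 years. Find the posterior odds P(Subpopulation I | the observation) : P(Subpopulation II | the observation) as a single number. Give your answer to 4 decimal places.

1.2605

Since P(k|x) ∝ P(Z=k) f_k(x), the posterior odds are P(Z=i) f_i(x) / (P(Z=j) f_j(x)).
Evaluate each component's likelihood at the observed value:
  p_I = 0.32628
  p_II = 0.152025
0.120724 / 0.0957758 ≈ 1.2605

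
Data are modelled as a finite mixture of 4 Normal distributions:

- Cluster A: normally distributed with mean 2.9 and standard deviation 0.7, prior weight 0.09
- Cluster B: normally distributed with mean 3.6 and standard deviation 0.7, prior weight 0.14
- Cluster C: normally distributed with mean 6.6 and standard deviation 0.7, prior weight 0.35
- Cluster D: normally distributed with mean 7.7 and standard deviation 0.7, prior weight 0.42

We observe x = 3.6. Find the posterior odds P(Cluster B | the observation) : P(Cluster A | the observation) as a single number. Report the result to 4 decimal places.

2.5647

Posterior odds = (π_i f_i(x)) / (π_j f_j(x)); the normalising sum cancels.
Normal densities:
  f_A = 0.345672
  f_B = 0.569918
  f_C = 5.8532e-05
  f_D = 2.02457e-08
Posterior odds = (π_B·f_B) / (π_A·f_A) = (0.14·0.569918) / (0.09·0.345672) = 0.0797885 / 0.0311105 ≈ 2.5647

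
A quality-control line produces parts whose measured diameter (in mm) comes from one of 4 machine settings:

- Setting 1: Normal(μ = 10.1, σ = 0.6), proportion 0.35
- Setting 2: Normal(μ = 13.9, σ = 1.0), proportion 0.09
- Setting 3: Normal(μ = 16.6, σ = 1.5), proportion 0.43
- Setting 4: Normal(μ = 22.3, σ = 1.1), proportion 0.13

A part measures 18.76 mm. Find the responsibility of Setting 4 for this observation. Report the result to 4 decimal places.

The responsibility of component k is P(Z=k) f_k(x) divided by Σ_j P(Z=j) f_j(x).
Evaluate each component's likelihood at the observed value:
  f_1 = 3.85837e-46
  f_2 = 2.96469e-06
  f_3 = 0.0943066
  f_4 = 0.00204451
Prior × likelihood for each component:
  P(Z=1)·f_1 = 0.35 × 3.85837e-46 = 1.35043e-46
  P(Z=2)·f_2 = 0.09 × 2.96469e-06 = 2.66822e-07
  P(Z=3)·f_3 = 0.43 × 0.0943066 = 0.0405519
  P(Z=4)·f_4 = 0.13 × 0.00204451 = 0.000265787
Normaliser: 1.35043e-46 + 2.66822e-07 + 0.0405519 + 0.000265787 = 0.0408179
P(Setting 4 | x) = 0.000265787 / 0.0408179 ≈ 0.0065

0.0065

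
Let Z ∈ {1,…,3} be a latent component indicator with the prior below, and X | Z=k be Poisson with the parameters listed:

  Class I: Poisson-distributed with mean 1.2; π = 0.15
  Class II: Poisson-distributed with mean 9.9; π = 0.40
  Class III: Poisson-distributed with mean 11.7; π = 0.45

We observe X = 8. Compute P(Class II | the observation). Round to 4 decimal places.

By Bayes' theorem, P(k | x) = π_k f_k(x) / Σ_j π_j f_j(x).
Poisson probabilities:
  p_I = 3.212e-05
  p_II = 0.114827
  p_III = 0.0722306
Prior × likelihood for each component:
  π_I·p_I = 0.15 × 3.212e-05 = 4.81801e-06
  π_II·p_II = 0.40 × 0.114827 = 0.045931
  π_III·p_III = 0.45 × 0.0722306 = 0.0325037
Normaliser: 4.81801e-06 + 0.045931 + 0.0325037 = 0.0784395
P(Class II | data) = 0.045931 / 0.0784395 ≈ 0.5856

0.5856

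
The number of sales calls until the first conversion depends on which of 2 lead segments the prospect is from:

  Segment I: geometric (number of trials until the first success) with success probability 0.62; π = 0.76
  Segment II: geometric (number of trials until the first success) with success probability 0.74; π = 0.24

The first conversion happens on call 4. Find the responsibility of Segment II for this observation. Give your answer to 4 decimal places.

0.1077

Posterior ∝ prior × likelihood, so P(k | x) ∝ π_k f_k(x); normalise over all components.
Evaluate each component's likelihood at the observed value:
  f_I = 0.62·(1−0.62)^3 = 0.62·0.054872 = 0.0340206
  f_II = 0.74·(1−0.74)^3 = 0.74·0.017576 = 0.0130062
Unnormalised posteriors:
  π_I·f_I = 0.76 × 0.0340206 = 0.0258557
  π_II·f_II = 0.24 × 0.0130062 = 0.0031215
Normaliser: 0.0258557 + 0.0031215 = 0.0289772
P(Segment II | data) ≈ 0.1077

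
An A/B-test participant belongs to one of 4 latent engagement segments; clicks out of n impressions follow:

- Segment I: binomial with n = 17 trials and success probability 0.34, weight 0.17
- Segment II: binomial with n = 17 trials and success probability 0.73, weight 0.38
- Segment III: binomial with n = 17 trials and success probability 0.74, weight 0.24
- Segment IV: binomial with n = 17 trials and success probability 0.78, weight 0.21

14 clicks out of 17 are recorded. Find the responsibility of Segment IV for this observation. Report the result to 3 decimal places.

0.310

The responsibility of component k is P(Z=k) f_k(x) divided by Σ_j P(Z=j) f_j(x).
Binomial probabilities:
  L_I = 5.39319e-05
  L_II = 0.16335
  L_III = 0.176471
  L_IV = 0.223409
Unnormalised posteriors:
  P(Z=I)·L_I = 0.17 × 5.39319e-05 = 9.16842e-06
  P(Z=II)·L_II = 0.38 × 0.16335 = 0.0620732
  P(Z=III)·L_III = 0.24 × 0.176471 = 0.042353
  P(Z=IV)·L_IV = 0.21 × 0.223409 = 0.046916
Normaliser: 9.16842e-06 + 0.0620732 + 0.042353 + 0.046916 = 0.151351
P(Segment IV | x) ≈ 0.310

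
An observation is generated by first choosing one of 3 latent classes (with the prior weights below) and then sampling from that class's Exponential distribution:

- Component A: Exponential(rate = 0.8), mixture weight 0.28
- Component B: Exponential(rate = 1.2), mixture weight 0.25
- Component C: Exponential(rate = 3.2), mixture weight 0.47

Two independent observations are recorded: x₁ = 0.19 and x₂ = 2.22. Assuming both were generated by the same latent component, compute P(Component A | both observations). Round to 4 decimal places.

0.5409

Posterior ∝ prior × likelihood, so P(k | x) ∝ w_k f_k(x); normalise over all components.
Since both observations come from the same component, the likelihood for component k is f_k(x₁)·f_k(x₂).
  p_A = [0.687191] × [0.135451] = 0.0930808
  p_B = [0.955349] × [0.0836028] = 0.0798698
  p_C = [1.7422] × [0.0026298] = 0.00458164
Weight by the priors:
  w_A·p_A = 0.28 × 0.0930808 = 0.0260626
  w_B·p_B = 0.25 × 0.0798698 = 0.0199675
  w_C·p_C = 0.47 × 0.00458164 = 0.00215337
Marginal: 0.0260626 + 0.0199675 + 0.00215337 = 0.0481835
So the posterior for Component A is 0.0260626 / 0.0481835 ≈ 0.5409.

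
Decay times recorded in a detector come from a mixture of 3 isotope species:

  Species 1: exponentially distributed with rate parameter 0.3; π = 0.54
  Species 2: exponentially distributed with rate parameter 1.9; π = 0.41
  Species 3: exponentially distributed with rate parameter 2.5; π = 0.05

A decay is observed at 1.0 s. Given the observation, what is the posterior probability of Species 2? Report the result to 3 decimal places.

0.472

By Bayes' theorem, P(k | x) = π_k f_k(x) / Σ_j π_j f_j(x).
Evaluate each component's likelihood at the observed value:
  L_1 = 0.3·e^(−0.3·1.0) = 0.3·e^(−0.3000) = 0.222245
  L_2 = 1.9·e^(−1.9·1.0) = 1.9·e^(−1.9000) = 0.28418
  L_3 = 2.5·e^(−2.5·1.0) = 2.5·e^(−2.5000) = 0.205212
Multiply by the mixture weights:
  π_1·L_1 = 0.54 × 0.222245 = 0.120013
  π_2·L_2 = 0.41 × 0.28418 = 0.116514
  π_3·L_3 = 0.05 × 0.205212 = 0.0102606
Evidence: 0.120013 + 0.116514 + 0.0102606 = 0.246787
So the posterior for Species 2 is 0.116514 / 0.246787 ≈ 0.472.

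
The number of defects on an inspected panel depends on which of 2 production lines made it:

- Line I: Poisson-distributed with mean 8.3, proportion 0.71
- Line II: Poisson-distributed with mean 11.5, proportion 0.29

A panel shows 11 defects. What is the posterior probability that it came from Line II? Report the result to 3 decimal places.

Posterior ∝ prior × likelihood, so P(k | x) ∝ π_k f_k(x); normalise over all components.
Evaluate each component's likelihood at the observed value:
  f_I = 0.0801787
  f_II = 0.118068
Weight by the priors:
  π_I·f_I = 0.71 × 0.0801787 = 0.0569269
  π_II·f_II = 0.29 × 0.118068 = 0.0342399
Sum: 0.0569269 + 0.0342399 = 0.0911667
P(Line II | data) = 0.0342399 / 0.0911667 ≈ 0.376

0.376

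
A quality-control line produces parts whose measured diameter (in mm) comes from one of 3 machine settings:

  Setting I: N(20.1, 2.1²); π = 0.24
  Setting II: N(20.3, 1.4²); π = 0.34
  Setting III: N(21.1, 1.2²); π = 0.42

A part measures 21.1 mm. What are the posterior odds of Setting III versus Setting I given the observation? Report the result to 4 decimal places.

Since P(k|x) ∝ π_k f_k(x), the posterior odds are π_i f_i(x) / (π_j f_j(x)).
Evaluate each component's likelihood at the observed value:
  L_I = 0.16961
  L_II = 0.242034
  L_III = 0.332452
Odds = (0.42/0.24) × (0.332452/0.16961) = 1.75 × 1.9601 ≈ 3.4302

3.4302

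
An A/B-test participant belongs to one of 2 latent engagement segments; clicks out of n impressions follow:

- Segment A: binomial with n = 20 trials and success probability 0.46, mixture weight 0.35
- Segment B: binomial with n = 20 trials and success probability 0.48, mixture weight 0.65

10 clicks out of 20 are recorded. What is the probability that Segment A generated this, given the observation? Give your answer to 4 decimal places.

0.3391

P(component k | x) = π_k·f_k(x) / marginal(x), where marginal(x) = Σ_j π_j·f_j(x).
Binomial probabilities:
  f_A = 0.16524
  f_B = 0.173398
Prior × likelihood for each component:
  π_A·f_A = 0.35 × 0.16524 = 0.0578339
  π_B·f_B = 0.65 × 0.173398 = 0.112709
Denominator: 0.0578339 + 0.112709 = 0.170543
Responsibility of Segment A: 0.0578339 / 0.170543 ≈ 0.3391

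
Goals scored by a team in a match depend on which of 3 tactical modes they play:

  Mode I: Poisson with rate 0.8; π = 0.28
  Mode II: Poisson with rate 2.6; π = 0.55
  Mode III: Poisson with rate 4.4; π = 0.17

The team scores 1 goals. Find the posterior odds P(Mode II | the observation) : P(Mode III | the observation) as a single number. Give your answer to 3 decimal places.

11.566

Only the two components matter; the odds are (π_i f_i(x)) / (π_j f_j(x)).
Evaluate each component's likelihood at the observed value:
  p_I = 0.359463
  p_II = 0.193111
  p_III = 0.0540203
0.106211 / 0.00918345 ≈ 11.566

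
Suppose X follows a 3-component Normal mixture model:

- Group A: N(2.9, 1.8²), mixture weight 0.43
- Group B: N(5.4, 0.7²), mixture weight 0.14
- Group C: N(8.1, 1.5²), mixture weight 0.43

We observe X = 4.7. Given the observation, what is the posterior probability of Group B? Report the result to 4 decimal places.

0.4210

Apply Bayes' rule: the posterior for each component is proportional to its prior times its likelihood at x.
Normal densities:
  f_A = (1/(1.8·√(2π)))·exp(−(4.7−2.9)²/(2·1.8²)) = 0.221635·exp(-0.50000) = 0.134428
  f_B = (1/(0.7·√(2π)))·exp(−(4.7−5.4)²/(2·0.7²)) = 0.569918·exp(-0.50000) = 0.345672
  f_C = (1/(1.5·√(2π)))·exp(−(4.7−8.1)²/(2·1.5²)) = 0.265962·exp(-2.56889) = 0.0203781
Multiply by the mixture weights:
  w_A·f_A = 0.43 × 0.134428 = 0.0578041
  w_B·f_B = 0.14 × 0.345672 = 0.0483941
  w_C·f_C = 0.43 × 0.0203781 = 0.0087626
Evidence: 0.0578041 + 0.0483941 + 0.0087626 = 0.114961
P(Group B | the observation) = 0.0483941 / 0.114961 ≈ 0.4210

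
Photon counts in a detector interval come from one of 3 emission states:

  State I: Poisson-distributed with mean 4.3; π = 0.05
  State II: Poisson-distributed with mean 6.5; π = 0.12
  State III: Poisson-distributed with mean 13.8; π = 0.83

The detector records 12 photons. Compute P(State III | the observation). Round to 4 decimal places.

0.9745

The responsibility of component k is w_k f_k(x) divided by Σ_j w_j f_j(x).
Component likelihoods at x = 12 photons:
  f_I = e^(−4.3)·4.3^12/12! = 0.00113193
  f_II = e^(−6.5)·6.5^12/12! = 0.0178529
  f_III = e^(−13.8)·13.8^12/12! = 0.101146
Unnormalised posteriors:
  w_I·f_I = 0.05 × 0.00113193 = 5.65963e-05
  w_II·f_II = 0.12 × 0.0178529 = 0.00214235
  w_III·f_III = 0.83 × 0.101146 = 0.0839511
Sum: 5.65963e-05 + 0.00214235 + 0.0839511 = 0.08615
P(State III | the observation) = 0.0839511 / 0.08615 ≈ 0.9745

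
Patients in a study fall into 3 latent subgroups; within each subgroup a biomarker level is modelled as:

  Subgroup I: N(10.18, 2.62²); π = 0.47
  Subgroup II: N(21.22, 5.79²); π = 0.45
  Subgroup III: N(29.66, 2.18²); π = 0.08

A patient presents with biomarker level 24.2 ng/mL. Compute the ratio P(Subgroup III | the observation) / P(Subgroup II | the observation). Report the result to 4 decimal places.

Posterior odds = (π_i f_i(x)) / (π_j f_j(x)); the normalising sum cancels.
Normal densities:
  L_I = (1/(2.62·√(2π)))·exp(−(24.2−10.18)²/(2·2.62²)) = 0.152268·exp(-14.31738) = 9.21831e-08
  L_II = (1/(5.79·√(2π)))·exp(−(24.2−21.22)²/(2·5.79²)) = 0.068902·exp(-0.13245) = 0.0603546
  L_III = (1/(2.18·√(2π)))·exp(−(24.2−29.66)²/(2·2.18²)) = 0.183001·exp(-3.13648) = 0.00794874
Posterior odds = (π_III·L_III) / (π_II·L_II) = (0.08·0.00794874) / (0.45·0.0603546) = 0.000635899 / 0.0271596 ≈ 0.0234

0.0234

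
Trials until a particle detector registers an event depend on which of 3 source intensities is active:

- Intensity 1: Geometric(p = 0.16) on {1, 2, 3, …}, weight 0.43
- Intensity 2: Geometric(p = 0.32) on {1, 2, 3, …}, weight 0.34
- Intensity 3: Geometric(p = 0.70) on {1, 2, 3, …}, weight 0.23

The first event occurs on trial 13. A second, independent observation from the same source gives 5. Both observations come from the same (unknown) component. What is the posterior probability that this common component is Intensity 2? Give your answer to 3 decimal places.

Posterior ∝ prior × likelihood, so P(k | x) ∝ P(Z=k) f_k(x); normalise over all components.
Since both observations come from the same component, the likelihood for component k is f_k(x₁)·f_k(x₂).
  p_1 = [0.0197456] × [0.0796594] = 0.00157293
  p_2 = [0.00312793] × [0.0684204] = 0.000214014
  p_3 = [3.72009e-07] × [0.00567] = 2.10929e-09
Multiply by the mixture weights:
  P(Z=1)·p_1 = 0.43 × 0.00157293 = 0.000676359
  P(Z=2)·p_2 = 0.34 × 0.000214014 = 7.27648e-05
  P(Z=3)·p_3 = 0.23 × 2.10929e-09 = 4.85137e-10
Denominator: 0.000676359 + 7.27648e-05 + 4.85137e-10 = 0.000749124
P(Intensity 2 | x₁,x₂) ≈ 0.097

0.097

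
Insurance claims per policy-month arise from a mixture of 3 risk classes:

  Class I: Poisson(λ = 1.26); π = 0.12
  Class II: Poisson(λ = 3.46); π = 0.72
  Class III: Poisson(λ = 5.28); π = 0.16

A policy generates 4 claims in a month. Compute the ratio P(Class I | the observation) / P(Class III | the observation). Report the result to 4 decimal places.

Only the two components matter; the odds are (w_i f_i(x)) / (w_j f_j(x)).
Poisson probabilities:
  L_I = e^(−1.26)·1.26^4/4! = 0.0297893
  L_II = e^(−3.46)·3.46^4/4! = 0.187687
  L_III = e^(−5.28)·5.28^4/4! = 0.164911
Odds = (0.12/0.16) × (0.0297893/0.164911) = 0.75 × 0.180638 ≈ 0.1355

0.1355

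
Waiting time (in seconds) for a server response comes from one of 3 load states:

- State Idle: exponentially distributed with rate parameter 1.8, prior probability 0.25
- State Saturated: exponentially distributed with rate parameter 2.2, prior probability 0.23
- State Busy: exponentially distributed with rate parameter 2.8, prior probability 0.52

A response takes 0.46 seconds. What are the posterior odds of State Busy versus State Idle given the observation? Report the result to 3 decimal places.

Posterior odds = (π_i f_i(x)) / (π_j f_j(x)); the normalising sum cancels.
Evaluate each component's likelihood at the observed value:
  f_Idle = 1.8·e^(−1.8·0.46) = 1.8·e^(−0.8280) = 0.78646
  f_Saturated = 2.2·e^(−2.2·0.46) = 2.2·e^(−1.0120) = 0.799681
  f_Busy = 2.8·e^(−2.8·0.46) = 2.8·e^(−1.2880) = 0.772301
0.401597 / 0.196615 ≈ 2.043

2.043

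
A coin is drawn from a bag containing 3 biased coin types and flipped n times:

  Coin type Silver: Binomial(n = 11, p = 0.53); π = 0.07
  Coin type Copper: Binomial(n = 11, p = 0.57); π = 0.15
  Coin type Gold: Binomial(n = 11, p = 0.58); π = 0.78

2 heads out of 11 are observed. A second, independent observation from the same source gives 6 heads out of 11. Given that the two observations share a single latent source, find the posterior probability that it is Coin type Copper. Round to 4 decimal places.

Posterior ∝ prior × likelihood, so P(k | x) ∝ π_k f_k(x); normalise over all components.
Since both observations come from the same component, the likelihood for component k is f_k(x₁)·f_k(x₂).
  f_Silver = [0.01729] × [0.234848] = 0.00406052
  f_Copper = [0.00898108] × [0.232934] = 0.002092
  f_Gold = [0.00752423] × [0.229856] = 0.00172949
Prior × likelihood for each component:
  π_Silver·f_Silver = 0.07 × 0.00406052 = 0.000284236
  π_Copper·f_Copper = 0.15 × 0.002092 = 0.0003138
  π_Gold·f_Gold = 0.78 × 0.00172949 = 0.001349
Evidence: 0.000284236 + 0.0003138 + 0.001349 = 0.00194704
P(Coin type Copper | x) = 0.0003138 / 0.00194704 ≈ 0.1612

0.1612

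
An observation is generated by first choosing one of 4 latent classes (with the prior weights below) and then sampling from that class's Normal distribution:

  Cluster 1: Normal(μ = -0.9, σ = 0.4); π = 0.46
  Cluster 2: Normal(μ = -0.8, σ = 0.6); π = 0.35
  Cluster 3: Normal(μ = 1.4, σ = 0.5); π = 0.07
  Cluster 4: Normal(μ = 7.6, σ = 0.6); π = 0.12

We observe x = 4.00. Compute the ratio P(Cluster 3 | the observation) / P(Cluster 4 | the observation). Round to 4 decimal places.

Only the two components matter; the odds are (π_i f_i(x)) / (π_j f_j(x)).
Normal densities:
  f_1 = (1/(0.4·√(2π)))·exp(−(4.00−-0.9)²/(2·0.4²)) = 0.997356·exp(-75.03125) = 2.58936e-33
  f_2 = (1/(0.6·√(2π)))·exp(−(4.00−-0.8)²/(2·0.6²)) = 0.664904·exp(-32.00000) = 8.42045e-15
  f_3 = (1/(0.5·√(2π)))·exp(−(4.00−1.4)²/(2·0.5²)) = 0.797885·exp(-13.52000) = 1.07221e-06
  f_4 = (1/(0.6·√(2π)))·exp(−(4.00−7.6)²/(2·0.6²)) = 0.664904·exp(-18.00000) = 1.01265e-08
Odds = (0.07/0.12) × (1.07221e-06/1.01265e-08) = 0.583333 × 105.882 ≈ 61.7643

61.7643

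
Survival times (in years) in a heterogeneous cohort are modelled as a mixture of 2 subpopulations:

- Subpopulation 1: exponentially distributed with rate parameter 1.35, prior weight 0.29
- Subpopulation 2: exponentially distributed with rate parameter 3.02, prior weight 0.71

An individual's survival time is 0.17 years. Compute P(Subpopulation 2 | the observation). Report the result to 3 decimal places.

P(component k | x) = P(Z=k)·f_k(x) / marginal(x), where marginal(x) = Σ_j P(Z=j)·f_j(x).
Exponential densities:
  p_1 = 1.07316
  p_2 = 1.80734
Unnormalised posteriors:
  P(Z=1)·p_1 = 0.29 × 1.07316 = 0.311215
  P(Z=2)·p_2 = 0.71 × 1.80734 = 1.28321
Marginal: 0.311215 + 1.28321 = 1.59443
P(Subpopulation 2 | 0.17 years) = 1.28321 / 1.59443 ≈ 0.805

0.805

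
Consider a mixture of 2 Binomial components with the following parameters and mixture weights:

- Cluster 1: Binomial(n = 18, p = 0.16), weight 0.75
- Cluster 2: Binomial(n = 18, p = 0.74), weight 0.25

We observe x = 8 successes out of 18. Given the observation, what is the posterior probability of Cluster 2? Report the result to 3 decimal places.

Apply Bayes' rule: the posterior for each component is proportional to its prior times its likelihood at x.
Binomial probabilities:
  p_1 = C(18,8)·0.16^8·0.84^10 = 43758·4.29497e-07·0.174901 = 0.00328708
  p_2 = C(18,8)·0.74^8·0.26^10 = 43758·0.0899195·1.41167e-06 = 0.0055545
Weight by the priors:
  π_1·p_1 = 0.75 × 0.00328708 = 0.00246531
  π_2·p_2 = 0.25 × 0.0055545 = 0.00138862
Denominator: 0.00246531 + 0.00138862 = 0.00385393
P(Cluster 2 | the observation) = 0.00138862 / 0.00385393 ≈ 0.360

0.360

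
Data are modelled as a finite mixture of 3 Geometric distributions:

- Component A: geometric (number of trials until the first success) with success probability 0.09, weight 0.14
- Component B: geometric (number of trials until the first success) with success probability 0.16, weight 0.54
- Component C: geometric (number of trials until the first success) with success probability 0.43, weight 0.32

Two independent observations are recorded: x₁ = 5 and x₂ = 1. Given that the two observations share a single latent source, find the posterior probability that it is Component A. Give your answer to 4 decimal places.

By Bayes' theorem, P(k | x) = π_k f_k(x) / Σ_j π_j f_j(x).
Since both observations come from the same component, the likelihood for component k is f_k(x₁)·f_k(x₂).
  L_A = [0.09·(1−0.09)^4 = 0.09·0.68575 = 0.0617175] × [0.09] = 0.00555457
  L_B = [0.16·(1−0.16)^4 = 0.16·0.497871 = 0.0796594] × [0.16] = 0.0127455
  L_C = [0.43·(1−0.43)^4 = 0.43·0.10556 = 0.0453908] × [0.43] = 0.019518
Multiply by the mixture weights:
  π_A·L_A = 0.14 × 0.00555457 = 0.00077764
  π_B·L_B = 0.54 × 0.0127455 = 0.00688257
  π_C·L_C = 0.32 × 0.019518 = 0.00624577
Marginal: 0.00077764 + 0.00688257 + 0.00624577 = 0.013906
So the posterior for Component A is 0.00077764 / 0.013906 ≈ 0.0559.

0.0559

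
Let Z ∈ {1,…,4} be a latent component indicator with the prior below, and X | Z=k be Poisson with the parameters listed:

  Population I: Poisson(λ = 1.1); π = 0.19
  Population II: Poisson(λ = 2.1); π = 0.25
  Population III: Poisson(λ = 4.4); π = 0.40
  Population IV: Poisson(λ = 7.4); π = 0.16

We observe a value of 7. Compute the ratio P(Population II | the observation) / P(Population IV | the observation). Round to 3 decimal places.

Since P(k|x) ∝ π_k f_k(x), the posterior odds are π_i f_i(x) / (π_j f_j(x)).
Component likelihoods at x = 7:
  p_I = 0.000128705
  p_II = 0.00437609
  p_III = 0.0777754
  p_IV = 0.147371
Odds = (0.25/0.16) × (0.00437609/0.147371) = 1.5625 × 0.0296943 ≈ 0.046

0.046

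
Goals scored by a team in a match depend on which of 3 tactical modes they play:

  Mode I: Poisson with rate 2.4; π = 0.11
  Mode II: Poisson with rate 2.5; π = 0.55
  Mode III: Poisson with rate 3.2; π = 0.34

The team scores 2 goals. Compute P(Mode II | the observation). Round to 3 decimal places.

0.586

Posterior ∝ prior × likelihood, so P(k | x) ∝ w_k f_k(x); normalise over all components.
Poisson probabilities:
  f_I = 0.261268
  f_II = 0.256516
  f_III = 0.208702
Weight by the priors:
  w_I·f_I = 0.11 × 0.261268 = 0.0287394
  w_II·f_II = 0.55 × 0.256516 = 0.141084
  w_III·f_III = 0.34 × 0.208702 = 0.0709588
Normaliser: 0.0287394 + 0.141084 + 0.0709588 = 0.240782
P(Mode II | the observation) = 0.141084 / 0.240782 ≈ 0.586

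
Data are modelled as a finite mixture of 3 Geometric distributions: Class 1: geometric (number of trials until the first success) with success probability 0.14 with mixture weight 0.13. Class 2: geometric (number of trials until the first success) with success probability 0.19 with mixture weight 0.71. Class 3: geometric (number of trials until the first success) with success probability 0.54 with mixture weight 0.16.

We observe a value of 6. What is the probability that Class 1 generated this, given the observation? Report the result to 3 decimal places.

0.149

Posterior ∝ prior × likelihood, so P(k | x) ∝ P(Z=k) f_k(x); normalise over all components.
Evaluate each component's likelihood at the observed value:
  f_1 = 0.14·(1−0.14)^5 = 0.14·0.470427 = 0.0658598
  f_2 = 0.19·(1−0.19)^5 = 0.19·0.348678 = 0.0662489
  f_3 = 0.54·(1−0.54)^5 = 0.54·0.0205963 = 0.011122
Weight by the priors:
  P(Z=1)·f_1 = 0.13 × 0.0658598 = 0.00856177
  P(Z=2)·f_2 = 0.71 × 0.0662489 = 0.0470367
  P(Z=3)·f_3 = 0.16 × 0.011122 = 0.00177952
Sum: 0.00856177 + 0.0470367 + 0.00177952 = 0.057378
P(Class 1 | the observation) ≈ 0.149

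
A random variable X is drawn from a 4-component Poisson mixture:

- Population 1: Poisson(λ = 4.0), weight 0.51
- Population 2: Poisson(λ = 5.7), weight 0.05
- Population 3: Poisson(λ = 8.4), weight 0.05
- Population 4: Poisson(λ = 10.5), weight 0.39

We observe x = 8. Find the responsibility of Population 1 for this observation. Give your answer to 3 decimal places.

0.230

By Bayes' theorem, P(k | x) = w_k f_k(x) / Σ_j w_j f_j(x).
Poisson probabilities:
  L_1 = e^(−4.0)·4.0^8/8! = 0.0297702
  L_2 = e^(−5.7)·5.7^8/8! = 0.0924698
  L_3 = e^(−8.4)·8.4^8/8! = 0.138242
  L_4 = e^(−10.5)·10.5^8/8! = 0.100902
Unnormalised posteriors:
  w_1·L_1 = 0.51 × 0.0297702 = 0.0151828
  w_2·L_2 = 0.05 × 0.0924698 = 0.00462349
  w_3·L_3 = 0.05 × 0.138242 = 0.0069121
  w_4·L_4 = 0.39 × 0.100902 = 0.039352
Marginal: 0.0151828 + 0.00462349 + 0.0069121 + 0.039352 = 0.0660703
Responsibility of Population 1: 0.0151828 / 0.0660703 ≈ 0.230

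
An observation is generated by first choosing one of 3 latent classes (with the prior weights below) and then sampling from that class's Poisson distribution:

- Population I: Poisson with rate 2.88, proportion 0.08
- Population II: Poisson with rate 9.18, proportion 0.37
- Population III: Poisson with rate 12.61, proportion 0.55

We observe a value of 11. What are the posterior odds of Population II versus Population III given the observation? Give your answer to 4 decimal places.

Posterior odds = (P(Z=i) f_i(x)) / (P(Z=j) f_j(x)); the normalising sum cancels.
Poisson probabilities:
  p_I = 0.000158999
  p_II = 0.100761
  p_III = 0.107215
0.0372814 / 0.0589684 ≈ 0.6322

0.6322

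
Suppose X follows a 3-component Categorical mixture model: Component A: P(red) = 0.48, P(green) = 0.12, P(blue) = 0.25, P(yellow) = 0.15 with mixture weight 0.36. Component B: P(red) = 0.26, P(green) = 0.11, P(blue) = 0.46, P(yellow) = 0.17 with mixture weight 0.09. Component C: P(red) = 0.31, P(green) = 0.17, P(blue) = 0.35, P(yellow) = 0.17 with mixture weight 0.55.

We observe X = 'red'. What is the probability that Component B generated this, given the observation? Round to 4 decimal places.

0.0638

Posterior ∝ prior × likelihood, so P(k | x) ∝ π_k f_k(x); normalise over all components.
Categorical probabilities:
  p_A = P(red | comp) = 0.48
  p_B = P(red | comp) = 0.26
  p_C = P(red | comp) = 0.31
Weight by the priors:
  π_A·p_A = 0.36 × 0.48 = 0.1728
  π_B·p_B = 0.09 × 0.26 = 0.0234
  π_C·p_C = 0.55 × 0.31 = 0.1705
Normaliser: 0.1728 + 0.0234 + 0.1705 = 0.3667
So the posterior for Component B is 0.0234 / 0.3667 ≈ 0.0638.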